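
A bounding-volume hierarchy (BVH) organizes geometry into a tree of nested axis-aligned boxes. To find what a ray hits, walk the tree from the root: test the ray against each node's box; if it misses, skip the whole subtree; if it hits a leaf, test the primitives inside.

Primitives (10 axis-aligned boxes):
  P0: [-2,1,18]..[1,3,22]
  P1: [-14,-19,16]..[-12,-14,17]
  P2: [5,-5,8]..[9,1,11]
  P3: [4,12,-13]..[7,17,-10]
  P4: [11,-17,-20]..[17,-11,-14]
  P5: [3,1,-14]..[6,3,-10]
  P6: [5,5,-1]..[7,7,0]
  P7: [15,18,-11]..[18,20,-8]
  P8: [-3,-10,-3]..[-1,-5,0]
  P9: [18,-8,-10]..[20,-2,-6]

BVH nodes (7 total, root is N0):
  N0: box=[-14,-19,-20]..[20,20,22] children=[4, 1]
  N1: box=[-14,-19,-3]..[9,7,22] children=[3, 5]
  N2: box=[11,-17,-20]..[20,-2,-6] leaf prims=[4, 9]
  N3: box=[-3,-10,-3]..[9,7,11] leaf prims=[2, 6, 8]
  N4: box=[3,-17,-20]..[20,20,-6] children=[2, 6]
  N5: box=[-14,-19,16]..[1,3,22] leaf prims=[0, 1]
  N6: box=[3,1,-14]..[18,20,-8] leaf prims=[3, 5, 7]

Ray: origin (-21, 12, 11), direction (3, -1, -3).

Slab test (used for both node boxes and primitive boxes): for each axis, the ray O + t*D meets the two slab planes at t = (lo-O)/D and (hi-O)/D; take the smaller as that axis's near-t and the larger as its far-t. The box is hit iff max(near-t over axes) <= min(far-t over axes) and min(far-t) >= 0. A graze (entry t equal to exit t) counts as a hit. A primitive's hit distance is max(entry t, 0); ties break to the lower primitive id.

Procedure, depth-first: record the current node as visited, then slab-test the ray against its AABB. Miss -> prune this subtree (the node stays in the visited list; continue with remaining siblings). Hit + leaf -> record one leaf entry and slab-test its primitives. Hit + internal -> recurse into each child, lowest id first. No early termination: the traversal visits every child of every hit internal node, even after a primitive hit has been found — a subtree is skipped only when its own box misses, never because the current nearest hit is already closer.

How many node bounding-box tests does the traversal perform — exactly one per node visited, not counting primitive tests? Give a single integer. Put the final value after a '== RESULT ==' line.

Walk:
N0 x:[7/3,41/3] y:[-8,31] z:[-11/3,31/3] -> hit [7/3,31/3], descend [1, 4]
  N1 x:[7/3,10] y:[5,31] z:[-11/3,14/3] -> miss, prune
  N4 x:[8,41/3] y:[-8,29] z:[17/3,31/3] -> hit [8,31/3], descend [2, 6]
    N2 x:[32/3,41/3] y:[14,29] z:[17/3,31/3] -> miss, prune
    N6 x:[8,13] y:[-8,11] z:[19/3,25/3] -> hit [8,25/3] leaf, test {P3(miss), P5(miss), P7(miss)}

order=[0, 1, 4, 2, 6]  |boxes|=5  |leaves|=1  hit=miss

== RESULT ==
5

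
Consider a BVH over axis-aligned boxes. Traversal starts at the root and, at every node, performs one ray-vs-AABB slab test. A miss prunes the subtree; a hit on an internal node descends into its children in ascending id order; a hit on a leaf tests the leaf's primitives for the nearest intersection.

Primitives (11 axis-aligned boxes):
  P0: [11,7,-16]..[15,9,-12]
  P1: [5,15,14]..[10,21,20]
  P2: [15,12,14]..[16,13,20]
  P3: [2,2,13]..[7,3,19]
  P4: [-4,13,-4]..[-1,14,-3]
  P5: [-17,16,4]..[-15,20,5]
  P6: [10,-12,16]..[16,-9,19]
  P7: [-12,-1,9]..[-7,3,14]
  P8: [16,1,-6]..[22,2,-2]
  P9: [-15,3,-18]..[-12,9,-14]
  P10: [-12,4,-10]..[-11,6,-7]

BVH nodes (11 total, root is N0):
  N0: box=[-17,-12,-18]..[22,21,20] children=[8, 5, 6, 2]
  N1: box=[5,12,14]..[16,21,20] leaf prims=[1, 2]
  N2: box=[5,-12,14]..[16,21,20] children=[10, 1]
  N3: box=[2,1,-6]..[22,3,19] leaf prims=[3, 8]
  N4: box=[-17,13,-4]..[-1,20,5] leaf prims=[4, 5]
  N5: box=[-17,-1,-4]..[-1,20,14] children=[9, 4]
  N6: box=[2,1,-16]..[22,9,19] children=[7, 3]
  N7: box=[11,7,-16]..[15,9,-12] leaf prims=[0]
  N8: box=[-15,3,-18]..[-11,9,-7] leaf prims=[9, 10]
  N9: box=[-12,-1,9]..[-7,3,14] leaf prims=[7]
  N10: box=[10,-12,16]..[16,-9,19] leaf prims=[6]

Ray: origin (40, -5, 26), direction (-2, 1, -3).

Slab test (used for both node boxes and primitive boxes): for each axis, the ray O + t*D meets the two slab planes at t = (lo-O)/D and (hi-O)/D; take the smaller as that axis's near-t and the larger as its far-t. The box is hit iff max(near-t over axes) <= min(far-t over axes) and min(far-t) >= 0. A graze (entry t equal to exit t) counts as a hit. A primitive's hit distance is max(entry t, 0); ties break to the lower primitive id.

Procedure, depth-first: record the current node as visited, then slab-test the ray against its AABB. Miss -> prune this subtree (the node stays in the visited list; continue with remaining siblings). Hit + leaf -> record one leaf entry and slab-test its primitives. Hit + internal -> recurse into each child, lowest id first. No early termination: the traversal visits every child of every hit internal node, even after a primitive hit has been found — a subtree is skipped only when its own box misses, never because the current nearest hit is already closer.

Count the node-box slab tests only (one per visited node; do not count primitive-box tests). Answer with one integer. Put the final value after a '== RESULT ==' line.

Traverse from the root:
N0 x:[9,57/2] y:[-7,26] z:[2,44/3] -> hit [9,44/3], descend [2, 5, 6, 8]
  N2 x:[12,35/2] y:[-7,26] z:[2,4] -> miss, prune
  N5 x:[41/2,57/2] y:[4,25] z:[4,10] -> miss, prune
  N6 x:[9,19] y:[6,14] z:[7/3,14] -> hit [9,14], descend [3, 7]
    N3 x:[9,19] y:[6,8] z:[7/3,32/3] -> miss, prune
    N7 x:[25/2,29/2] y:[12,14] z:[38/3,14] -> hit [38/3,14] leaf, test {P0@t=38/3}
  N8 x:[51/2,55/2] y:[8,14] z:[11,44/3] -> miss, prune

Summary -> nodes [0, 2, 5, 6, 3, 7, 8]; box-tests=7; leaf-entries=1; first=P0

== RESULT ==
7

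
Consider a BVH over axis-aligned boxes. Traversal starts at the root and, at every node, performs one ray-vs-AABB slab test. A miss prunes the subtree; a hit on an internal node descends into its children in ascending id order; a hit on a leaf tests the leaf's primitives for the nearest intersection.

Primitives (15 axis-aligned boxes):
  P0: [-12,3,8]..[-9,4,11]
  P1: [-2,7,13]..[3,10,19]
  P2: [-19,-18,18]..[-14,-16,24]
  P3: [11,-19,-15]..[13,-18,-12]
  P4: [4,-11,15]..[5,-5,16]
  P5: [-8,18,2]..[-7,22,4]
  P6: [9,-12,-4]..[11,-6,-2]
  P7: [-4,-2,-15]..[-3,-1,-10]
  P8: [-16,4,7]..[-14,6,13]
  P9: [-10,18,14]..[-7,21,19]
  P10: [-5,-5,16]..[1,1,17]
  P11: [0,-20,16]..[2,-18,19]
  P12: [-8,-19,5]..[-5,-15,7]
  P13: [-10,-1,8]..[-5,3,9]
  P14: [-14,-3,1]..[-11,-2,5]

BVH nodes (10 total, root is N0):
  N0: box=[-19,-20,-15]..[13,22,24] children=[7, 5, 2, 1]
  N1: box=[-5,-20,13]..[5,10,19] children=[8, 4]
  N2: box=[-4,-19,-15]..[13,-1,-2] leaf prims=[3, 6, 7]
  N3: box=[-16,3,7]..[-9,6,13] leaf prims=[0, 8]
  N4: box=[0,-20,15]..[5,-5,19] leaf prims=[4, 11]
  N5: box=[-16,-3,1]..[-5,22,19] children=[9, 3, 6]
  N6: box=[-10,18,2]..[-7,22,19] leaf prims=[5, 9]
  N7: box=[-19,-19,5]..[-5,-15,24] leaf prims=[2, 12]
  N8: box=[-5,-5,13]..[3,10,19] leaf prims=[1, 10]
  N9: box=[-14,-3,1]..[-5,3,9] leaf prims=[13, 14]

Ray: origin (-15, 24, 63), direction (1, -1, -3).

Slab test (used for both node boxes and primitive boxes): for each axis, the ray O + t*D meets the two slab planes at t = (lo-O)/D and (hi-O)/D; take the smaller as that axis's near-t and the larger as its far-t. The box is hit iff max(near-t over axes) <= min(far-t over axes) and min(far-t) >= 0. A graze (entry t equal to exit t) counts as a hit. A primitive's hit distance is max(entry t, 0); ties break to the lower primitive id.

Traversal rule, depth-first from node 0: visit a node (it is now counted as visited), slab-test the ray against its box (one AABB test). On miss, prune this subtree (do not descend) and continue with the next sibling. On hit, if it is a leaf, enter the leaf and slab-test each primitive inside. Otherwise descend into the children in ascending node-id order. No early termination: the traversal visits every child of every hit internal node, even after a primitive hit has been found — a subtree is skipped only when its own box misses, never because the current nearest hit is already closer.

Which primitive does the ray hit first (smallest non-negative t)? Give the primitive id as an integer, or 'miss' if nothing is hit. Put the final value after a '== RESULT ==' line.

Trace the traversal:
N0 x:[-4,28] y:[2,44] z:[13,26] -> hit [13,26], descend [1, 2, 5, 7]
  N1 x:[10,20] y:[14,44] z:[44/3,50/3] -> hit [44/3,50/3], descend [4, 8]
    N4 x:[15,20] y:[29,44] z:[44/3,16] -> miss, prune
    N8 x:[10,18] y:[14,29] z:[44/3,50/3] -> hit [44/3,50/3] leaf, test {P1@t=44/3, P10(miss)}
  N2 x:[11,28] y:[25,43] z:[65/3,26] -> hit [25,26] leaf, test {P3(miss), P6(miss), P7(miss)}
  N5 x:[-1,10] y:[2,27] z:[44/3,62/3] -> miss, prune
  N7 x:[-4,10] y:[39,43] z:[13,58/3] -> miss, prune

Visited [0, 1, 4, 8, 2, 5, 7]. Tests: 7 box, 2 leaf. Nearest: P1.

== RESULT ==
1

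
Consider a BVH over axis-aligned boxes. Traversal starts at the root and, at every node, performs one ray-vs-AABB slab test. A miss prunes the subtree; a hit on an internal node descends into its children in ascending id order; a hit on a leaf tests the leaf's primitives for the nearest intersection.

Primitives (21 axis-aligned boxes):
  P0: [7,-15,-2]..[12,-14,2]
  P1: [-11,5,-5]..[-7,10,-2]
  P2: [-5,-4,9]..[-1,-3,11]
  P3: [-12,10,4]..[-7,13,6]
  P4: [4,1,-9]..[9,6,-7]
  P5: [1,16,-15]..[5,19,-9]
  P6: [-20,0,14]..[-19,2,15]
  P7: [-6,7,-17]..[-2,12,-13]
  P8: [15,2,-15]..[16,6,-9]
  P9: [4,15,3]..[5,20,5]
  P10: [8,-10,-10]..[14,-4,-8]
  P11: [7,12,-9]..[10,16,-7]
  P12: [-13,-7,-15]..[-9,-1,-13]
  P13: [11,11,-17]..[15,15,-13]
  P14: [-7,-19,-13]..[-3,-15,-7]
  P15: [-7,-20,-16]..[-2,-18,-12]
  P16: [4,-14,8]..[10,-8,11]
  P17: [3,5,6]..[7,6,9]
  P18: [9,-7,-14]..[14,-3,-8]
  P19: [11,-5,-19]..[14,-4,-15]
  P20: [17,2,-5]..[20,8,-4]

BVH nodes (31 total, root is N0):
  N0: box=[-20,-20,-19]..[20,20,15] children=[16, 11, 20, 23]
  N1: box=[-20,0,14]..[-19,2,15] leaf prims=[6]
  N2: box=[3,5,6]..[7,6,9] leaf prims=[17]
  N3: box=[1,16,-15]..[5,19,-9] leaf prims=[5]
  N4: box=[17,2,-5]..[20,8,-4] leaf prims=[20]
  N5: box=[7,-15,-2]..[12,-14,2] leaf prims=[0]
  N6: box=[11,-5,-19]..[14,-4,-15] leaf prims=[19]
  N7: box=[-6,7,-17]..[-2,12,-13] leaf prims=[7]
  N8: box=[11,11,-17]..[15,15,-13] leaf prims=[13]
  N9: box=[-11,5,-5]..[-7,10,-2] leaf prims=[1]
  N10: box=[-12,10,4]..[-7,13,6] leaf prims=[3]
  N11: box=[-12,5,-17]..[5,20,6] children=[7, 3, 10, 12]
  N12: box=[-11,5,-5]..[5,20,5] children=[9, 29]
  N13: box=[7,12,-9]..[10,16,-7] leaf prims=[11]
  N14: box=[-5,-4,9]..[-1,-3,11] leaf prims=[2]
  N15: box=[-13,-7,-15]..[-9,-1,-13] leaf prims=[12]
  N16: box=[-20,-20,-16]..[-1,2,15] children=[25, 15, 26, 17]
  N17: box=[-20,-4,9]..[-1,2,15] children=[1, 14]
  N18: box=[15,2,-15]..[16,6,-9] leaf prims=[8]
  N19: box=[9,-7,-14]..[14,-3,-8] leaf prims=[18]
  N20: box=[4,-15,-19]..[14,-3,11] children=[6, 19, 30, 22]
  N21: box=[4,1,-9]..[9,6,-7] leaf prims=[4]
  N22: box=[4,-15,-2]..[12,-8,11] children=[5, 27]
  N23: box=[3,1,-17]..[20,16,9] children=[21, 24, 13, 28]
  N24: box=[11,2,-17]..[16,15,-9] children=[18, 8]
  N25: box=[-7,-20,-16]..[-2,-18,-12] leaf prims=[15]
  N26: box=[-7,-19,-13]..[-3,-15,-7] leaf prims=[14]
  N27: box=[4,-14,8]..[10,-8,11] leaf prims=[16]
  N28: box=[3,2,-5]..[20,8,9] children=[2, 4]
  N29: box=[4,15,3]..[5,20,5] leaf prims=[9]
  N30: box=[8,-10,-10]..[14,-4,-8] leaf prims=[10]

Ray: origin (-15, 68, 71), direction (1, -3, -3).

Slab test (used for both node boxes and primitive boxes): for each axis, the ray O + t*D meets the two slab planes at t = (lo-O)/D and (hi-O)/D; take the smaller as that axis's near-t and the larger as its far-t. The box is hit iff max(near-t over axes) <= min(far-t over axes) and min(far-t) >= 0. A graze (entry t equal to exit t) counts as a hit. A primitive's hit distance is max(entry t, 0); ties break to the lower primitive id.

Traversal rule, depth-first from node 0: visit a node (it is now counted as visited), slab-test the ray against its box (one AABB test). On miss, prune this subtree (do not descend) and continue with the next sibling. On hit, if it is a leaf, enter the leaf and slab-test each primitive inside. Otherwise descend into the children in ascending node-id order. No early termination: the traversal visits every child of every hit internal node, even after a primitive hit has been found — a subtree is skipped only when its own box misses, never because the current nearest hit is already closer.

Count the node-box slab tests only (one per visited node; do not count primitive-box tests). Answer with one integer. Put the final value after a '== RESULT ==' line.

Traverse from the root:
N0 x:[-5,35] y:[16,88/3] z:[56/3,30] -> hit [56/3,88/3], descend [11, 16, 20, 23]
  N11 x:[3,20] y:[16,21] z:[65/3,88/3] -> miss, prune
  N16 x:[-5,14] y:[22,88/3] z:[56/3,29] -> miss, prune
  N20 x:[19,29] y:[71/3,83/3] z:[20,30] -> hit [71/3,83/3], descend [6, 19, 22, 30]
    N6 x:[26,29] y:[24,73/3] z:[86/3,30] -> miss, prune
    N19 x:[24,29] y:[71/3,25] z:[79/3,85/3] -> miss, prune
    N22 x:[19,27] y:[76/3,83/3] z:[20,73/3] -> miss, prune
    N30 x:[23,29] y:[24,26] z:[79/3,27] -> miss, prune
  N23 x:[18,35] y:[52/3,67/3] z:[62/3,88/3] -> hit [62/3,67/3], descend [13, 21, 24, 28]
    N13 x:[22,25] y:[52/3,56/3] z:[26,80/3] -> miss, prune
    N21 x:[19,24] y:[62/3,67/3] z:[26,80/3] -> miss, prune
    N24 x:[26,31] y:[53/3,22] z:[80/3,88/3] -> miss, prune
    N28 x:[18,35] y:[20,22] z:[62/3,76/3] -> hit [62/3,22], descend [2, 4]
      N2 x:[18,22] y:[62/3,21] z:[62/3,65/3] -> hit [62/3,21] leaf, test {P17@t=62/3}
      N4 x:[32,35] y:[20,22] z:[25,76/3] -> miss, prune

Summary -> nodes [0, 11, 16, 20, 6, 19, 22, 30, 23, 13, 21, 24, 28, 2, 4]; box-tests=15; leaf-entries=1; first=P17

== RESULT ==
15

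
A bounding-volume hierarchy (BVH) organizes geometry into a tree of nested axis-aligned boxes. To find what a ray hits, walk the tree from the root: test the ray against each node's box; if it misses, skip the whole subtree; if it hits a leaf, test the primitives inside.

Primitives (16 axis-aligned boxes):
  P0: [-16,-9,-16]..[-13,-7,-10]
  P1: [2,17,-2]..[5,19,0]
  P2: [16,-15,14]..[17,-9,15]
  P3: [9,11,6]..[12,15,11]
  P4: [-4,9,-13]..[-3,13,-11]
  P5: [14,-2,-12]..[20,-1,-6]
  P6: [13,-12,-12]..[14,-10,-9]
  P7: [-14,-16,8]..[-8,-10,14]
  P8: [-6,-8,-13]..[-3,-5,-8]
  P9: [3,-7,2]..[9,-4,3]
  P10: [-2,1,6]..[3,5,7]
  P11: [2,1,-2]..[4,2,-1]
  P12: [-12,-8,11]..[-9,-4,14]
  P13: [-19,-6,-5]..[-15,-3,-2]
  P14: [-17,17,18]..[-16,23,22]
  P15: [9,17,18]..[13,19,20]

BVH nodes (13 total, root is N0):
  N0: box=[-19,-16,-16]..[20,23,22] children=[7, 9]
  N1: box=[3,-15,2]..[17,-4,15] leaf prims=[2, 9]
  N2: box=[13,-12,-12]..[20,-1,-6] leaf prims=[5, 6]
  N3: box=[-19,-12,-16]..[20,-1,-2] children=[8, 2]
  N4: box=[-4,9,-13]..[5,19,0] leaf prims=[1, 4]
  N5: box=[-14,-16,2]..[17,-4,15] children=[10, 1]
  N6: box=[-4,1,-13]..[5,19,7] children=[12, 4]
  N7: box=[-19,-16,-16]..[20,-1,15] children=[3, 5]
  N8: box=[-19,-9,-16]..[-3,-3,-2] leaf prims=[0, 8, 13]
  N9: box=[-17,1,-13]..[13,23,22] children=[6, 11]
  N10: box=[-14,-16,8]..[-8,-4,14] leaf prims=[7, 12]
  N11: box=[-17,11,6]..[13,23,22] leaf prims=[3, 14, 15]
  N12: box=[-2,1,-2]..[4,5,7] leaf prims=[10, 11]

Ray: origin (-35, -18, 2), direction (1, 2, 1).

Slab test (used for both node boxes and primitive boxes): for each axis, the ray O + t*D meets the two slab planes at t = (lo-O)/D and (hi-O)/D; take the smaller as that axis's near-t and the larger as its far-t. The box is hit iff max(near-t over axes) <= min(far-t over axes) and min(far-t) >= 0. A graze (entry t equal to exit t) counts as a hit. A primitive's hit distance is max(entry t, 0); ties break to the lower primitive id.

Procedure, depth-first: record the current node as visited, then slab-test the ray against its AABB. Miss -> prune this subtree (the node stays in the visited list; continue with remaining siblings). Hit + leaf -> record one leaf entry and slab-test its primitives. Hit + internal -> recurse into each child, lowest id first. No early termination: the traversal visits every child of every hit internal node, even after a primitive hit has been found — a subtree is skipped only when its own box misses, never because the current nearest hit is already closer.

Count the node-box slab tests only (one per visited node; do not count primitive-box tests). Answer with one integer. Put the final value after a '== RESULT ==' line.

Traverse from the root:
N0 x:[16,55] y:[1,41/2] z:[-18,20] -> hit [16,20], descend [7, 9]
  N7 x:[16,55] y:[1,17/2] z:[-18,13] -> miss, prune
  N9 x:[18,48] y:[19/2,41/2] z:[-15,20] -> hit [18,20], descend [6, 11]
    N6 x:[31,40] y:[19/2,37/2] z:[-15,5] -> miss, prune
    N11 x:[18,48] y:[29/2,41/2] z:[4,20] -> hit [18,20] leaf, test {P3(miss), P14@t=18, P15(miss)}

order=[0, 7, 9, 6, 11]  |boxes|=5  |leaves|=1  hit=P14

== RESULT ==
5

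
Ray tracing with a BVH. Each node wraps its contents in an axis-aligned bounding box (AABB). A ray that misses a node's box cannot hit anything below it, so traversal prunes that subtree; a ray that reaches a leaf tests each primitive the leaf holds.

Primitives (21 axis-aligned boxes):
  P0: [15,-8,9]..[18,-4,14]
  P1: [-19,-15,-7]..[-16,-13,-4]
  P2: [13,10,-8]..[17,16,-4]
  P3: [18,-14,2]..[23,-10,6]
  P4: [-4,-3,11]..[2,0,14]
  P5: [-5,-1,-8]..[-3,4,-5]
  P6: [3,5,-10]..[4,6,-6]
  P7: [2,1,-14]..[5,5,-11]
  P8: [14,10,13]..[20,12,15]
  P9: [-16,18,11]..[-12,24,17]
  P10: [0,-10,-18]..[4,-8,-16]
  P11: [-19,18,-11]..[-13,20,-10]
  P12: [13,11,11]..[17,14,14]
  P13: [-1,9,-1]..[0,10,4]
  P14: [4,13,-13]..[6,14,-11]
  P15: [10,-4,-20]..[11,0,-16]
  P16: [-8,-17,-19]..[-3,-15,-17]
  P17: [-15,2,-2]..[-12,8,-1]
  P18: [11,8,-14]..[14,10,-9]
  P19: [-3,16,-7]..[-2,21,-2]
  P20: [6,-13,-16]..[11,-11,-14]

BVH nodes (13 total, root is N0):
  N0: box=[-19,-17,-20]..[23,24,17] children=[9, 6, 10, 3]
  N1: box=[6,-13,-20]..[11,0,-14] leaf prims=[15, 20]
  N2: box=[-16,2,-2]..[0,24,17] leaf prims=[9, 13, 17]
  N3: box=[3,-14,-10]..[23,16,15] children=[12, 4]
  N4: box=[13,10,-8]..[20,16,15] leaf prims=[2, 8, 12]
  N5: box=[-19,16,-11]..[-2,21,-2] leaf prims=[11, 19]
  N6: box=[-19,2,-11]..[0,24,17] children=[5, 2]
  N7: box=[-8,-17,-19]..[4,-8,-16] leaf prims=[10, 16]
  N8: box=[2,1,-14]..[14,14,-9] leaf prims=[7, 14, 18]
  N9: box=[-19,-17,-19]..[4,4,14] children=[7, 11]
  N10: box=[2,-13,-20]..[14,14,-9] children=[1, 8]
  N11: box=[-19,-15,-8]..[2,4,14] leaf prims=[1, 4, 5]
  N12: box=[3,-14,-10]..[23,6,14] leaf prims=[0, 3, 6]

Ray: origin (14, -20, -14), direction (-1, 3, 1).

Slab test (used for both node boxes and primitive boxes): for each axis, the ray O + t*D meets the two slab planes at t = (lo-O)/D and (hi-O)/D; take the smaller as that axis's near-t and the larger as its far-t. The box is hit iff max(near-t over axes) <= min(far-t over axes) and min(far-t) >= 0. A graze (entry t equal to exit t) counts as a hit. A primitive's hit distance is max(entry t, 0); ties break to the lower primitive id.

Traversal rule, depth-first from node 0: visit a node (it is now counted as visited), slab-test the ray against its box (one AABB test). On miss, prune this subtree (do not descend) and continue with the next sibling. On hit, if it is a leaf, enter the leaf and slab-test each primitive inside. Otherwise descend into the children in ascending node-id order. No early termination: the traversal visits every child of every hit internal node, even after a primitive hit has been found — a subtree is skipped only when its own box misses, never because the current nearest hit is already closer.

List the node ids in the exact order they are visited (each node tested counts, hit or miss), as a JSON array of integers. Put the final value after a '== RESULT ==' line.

Traverse from the root:
N0 x:[-9,33] y:[1,44/3] z:[-6,31] -> hit [1,44/3], descend [3, 6, 9, 10]
  N3 x:[-9,11] y:[2,12] z:[4,29] -> hit [4,11], descend [4, 12]
    N4 x:[-6,1] y:[10,12] z:[6,29] -> miss, prune
    N12 x:[-9,11] y:[2,26/3] z:[4,28] -> hit [4,26/3] leaf, test {P0(miss), P3(miss), P6(miss)}
  N6 x:[14,33] y:[22/3,44/3] z:[3,31] -> hit [14,44/3], descend [2, 5]
    N2 x:[14,30] y:[22/3,44/3] z:[12,31] -> hit [14,44/3] leaf, test {P9(miss), P13(miss), P17(miss)}
    N5 x:[16,33] y:[12,41/3] z:[3,12] -> miss, prune
  N9 x:[10,33] y:[1,8] z:[-5,28] -> miss, prune
  N10 x:[0,12] y:[7/3,34/3] z:[-6,5] -> hit [7/3,5], descend [1, 8]
    N1 x:[3,8] y:[7/3,20/3] z:[-6,0] -> miss, prune
    N8 x:[0,12] y:[7,34/3] z:[0,5] -> miss, prune

Visited [0, 3, 4, 12, 6, 2, 5, 9, 10, 1, 8]. Tests: 11 box, 2 leaf. Nearest: miss.

== RESULT ==
[0, 3, 4, 12, 6, 2, 5, 9, 10, 1, 8]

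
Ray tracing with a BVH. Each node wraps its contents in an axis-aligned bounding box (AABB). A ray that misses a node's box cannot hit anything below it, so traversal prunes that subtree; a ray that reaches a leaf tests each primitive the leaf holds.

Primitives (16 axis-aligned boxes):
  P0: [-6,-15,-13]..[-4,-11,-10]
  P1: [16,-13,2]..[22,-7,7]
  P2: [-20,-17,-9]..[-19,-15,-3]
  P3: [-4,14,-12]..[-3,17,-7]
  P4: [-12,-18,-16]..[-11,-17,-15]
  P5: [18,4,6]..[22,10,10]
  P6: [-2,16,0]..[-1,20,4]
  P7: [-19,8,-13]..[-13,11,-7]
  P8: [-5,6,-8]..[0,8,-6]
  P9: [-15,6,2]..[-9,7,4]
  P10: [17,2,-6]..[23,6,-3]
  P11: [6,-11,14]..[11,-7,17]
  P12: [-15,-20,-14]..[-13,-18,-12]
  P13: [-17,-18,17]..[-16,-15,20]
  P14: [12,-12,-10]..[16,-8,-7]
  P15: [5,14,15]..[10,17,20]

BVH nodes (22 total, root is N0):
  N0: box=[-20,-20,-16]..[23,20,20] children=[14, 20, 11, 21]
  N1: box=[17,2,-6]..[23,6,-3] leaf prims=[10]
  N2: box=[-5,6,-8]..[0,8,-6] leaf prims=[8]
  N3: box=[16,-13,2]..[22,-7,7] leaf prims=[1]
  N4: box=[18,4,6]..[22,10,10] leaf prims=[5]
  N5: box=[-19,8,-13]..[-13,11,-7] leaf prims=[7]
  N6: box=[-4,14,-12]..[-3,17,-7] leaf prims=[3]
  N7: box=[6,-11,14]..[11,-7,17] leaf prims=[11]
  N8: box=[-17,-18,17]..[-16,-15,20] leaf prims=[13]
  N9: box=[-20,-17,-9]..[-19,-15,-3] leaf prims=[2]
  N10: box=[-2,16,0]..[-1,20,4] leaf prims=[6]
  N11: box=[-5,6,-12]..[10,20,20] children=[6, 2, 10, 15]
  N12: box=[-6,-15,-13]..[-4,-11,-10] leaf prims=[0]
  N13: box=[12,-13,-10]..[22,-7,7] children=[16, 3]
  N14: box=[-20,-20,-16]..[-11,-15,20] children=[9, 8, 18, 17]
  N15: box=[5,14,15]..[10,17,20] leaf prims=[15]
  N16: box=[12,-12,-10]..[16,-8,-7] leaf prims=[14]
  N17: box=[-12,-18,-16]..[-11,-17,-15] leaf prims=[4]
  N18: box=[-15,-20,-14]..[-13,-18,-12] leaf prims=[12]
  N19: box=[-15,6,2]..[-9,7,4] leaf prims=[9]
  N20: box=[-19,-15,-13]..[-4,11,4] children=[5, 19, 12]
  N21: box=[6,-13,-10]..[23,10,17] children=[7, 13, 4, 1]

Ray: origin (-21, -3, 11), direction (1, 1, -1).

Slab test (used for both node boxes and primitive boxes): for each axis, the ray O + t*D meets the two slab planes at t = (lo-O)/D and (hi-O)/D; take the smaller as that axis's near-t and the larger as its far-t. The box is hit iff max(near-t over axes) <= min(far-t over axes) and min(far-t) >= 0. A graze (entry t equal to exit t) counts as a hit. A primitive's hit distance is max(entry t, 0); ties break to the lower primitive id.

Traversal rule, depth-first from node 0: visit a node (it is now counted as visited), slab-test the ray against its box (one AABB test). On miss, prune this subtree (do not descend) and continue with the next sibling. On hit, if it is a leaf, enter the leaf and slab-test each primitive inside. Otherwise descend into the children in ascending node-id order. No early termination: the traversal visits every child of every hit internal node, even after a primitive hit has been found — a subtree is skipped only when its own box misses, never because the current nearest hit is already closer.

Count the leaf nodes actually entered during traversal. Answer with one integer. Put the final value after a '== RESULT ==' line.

Traverse from the root:
N0 x:[1,44] y:[-17,23] z:[-9,27] -> hit [1,23], descend [11, 14, 20, 21]
  N11 x:[16,31] y:[9,23] z:[-9,23] -> hit [16,23], descend [2, 6, 10, 15]
    N2 x:[16,21] y:[9,11] z:[17,19] -> miss, prune
    N6 x:[17,18] y:[17,20] z:[18,23] -> hit [18,18] leaf, test {P3@t=18}
    N10 x:[19,20] y:[19,23] z:[7,11] -> miss, prune
    N15 x:[26,31] y:[17,20] z:[-9,-4] -> miss, prune
  N14 x:[1,10] y:[-17,-12] z:[-9,27] -> miss, prune
  N20 x:[2,17] y:[-12,14] z:[7,24] -> hit [7,14], descend [5, 12, 19]
    N5 x:[2,8] y:[11,14] z:[18,24] -> miss, prune
    N12 x:[15,17] y:[-12,-8] z:[21,24] -> miss, prune
    N19 x:[6,12] y:[9,10] z:[7,9] -> hit [9,9] leaf, test {P9@t=9}
  N21 x:[27,44] y:[-10,13] z:[-6,21] -> miss, prune

Summary -> nodes [0, 11, 2, 6, 10, 15, 14, 20, 5, 12, 19, 21]; box-tests=12; leaf-entries=2; first=P9

== RESULT ==
2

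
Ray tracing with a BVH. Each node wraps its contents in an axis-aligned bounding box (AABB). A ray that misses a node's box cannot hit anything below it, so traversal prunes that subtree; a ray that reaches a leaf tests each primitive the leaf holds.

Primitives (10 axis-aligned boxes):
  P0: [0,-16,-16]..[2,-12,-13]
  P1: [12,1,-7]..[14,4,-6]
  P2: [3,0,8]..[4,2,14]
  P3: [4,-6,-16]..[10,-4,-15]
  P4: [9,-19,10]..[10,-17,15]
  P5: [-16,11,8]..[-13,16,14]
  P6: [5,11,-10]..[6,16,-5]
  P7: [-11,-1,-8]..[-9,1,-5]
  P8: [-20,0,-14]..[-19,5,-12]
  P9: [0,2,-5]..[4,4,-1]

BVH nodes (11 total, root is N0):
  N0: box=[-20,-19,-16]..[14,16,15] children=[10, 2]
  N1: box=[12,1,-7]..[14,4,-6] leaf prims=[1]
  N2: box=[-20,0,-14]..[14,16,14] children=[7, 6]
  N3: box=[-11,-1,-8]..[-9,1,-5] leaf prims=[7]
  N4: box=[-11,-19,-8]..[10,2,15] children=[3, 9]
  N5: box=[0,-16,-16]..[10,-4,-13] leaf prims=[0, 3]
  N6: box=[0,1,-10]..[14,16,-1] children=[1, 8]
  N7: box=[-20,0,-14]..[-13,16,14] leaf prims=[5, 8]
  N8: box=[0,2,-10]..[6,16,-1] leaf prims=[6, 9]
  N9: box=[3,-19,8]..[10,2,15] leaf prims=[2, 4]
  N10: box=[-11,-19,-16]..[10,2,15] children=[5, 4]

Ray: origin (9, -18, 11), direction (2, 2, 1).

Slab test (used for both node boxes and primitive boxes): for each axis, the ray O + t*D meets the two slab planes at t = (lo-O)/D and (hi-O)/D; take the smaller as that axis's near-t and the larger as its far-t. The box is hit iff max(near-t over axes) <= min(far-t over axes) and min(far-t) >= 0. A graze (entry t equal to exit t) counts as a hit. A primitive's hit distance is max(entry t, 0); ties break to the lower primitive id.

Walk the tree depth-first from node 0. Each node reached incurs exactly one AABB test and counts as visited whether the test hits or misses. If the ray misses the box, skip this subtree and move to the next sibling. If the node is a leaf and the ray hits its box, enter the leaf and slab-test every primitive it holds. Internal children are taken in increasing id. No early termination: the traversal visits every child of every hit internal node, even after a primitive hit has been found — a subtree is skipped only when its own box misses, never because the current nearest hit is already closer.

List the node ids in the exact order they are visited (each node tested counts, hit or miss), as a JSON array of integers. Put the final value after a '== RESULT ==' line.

Walk:
N0 x:[-29/2,5/2] y:[-1/2,17] z:[-27,4] -> hit [-1/2,5/2], descend [2, 10]
  N2 x:[-29/2,5/2] y:[9,17] z:[-25,3] -> miss, prune
  N10 x:[-10,1/2] y:[-1/2,10] z:[-27,4] -> hit [-1/2,1/2], descend [4, 5]
    N4 x:[-10,1/2] y:[-1/2,10] z:[-19,4] -> hit [-1/2,1/2], descend [3, 9]
      N3 x:[-10,-9] y:[17/2,19/2] z:[-19,-16] -> miss, prune
      N9 x:[-3,1/2] y:[-1/2,10] z:[-3,4] -> hit [-1/2,1/2] leaf, test {P2(miss), P4@t=0}
    N5 x:[-9/2,1/2] y:[1,7] z:[-27,-24] -> miss, prune

7 AABB tests over nodes [0, 2, 10, 4, 3, 9, 5]; 1 leaf entered; closest P4.

== RESULT ==
[0, 2, 10, 4, 3, 9, 5]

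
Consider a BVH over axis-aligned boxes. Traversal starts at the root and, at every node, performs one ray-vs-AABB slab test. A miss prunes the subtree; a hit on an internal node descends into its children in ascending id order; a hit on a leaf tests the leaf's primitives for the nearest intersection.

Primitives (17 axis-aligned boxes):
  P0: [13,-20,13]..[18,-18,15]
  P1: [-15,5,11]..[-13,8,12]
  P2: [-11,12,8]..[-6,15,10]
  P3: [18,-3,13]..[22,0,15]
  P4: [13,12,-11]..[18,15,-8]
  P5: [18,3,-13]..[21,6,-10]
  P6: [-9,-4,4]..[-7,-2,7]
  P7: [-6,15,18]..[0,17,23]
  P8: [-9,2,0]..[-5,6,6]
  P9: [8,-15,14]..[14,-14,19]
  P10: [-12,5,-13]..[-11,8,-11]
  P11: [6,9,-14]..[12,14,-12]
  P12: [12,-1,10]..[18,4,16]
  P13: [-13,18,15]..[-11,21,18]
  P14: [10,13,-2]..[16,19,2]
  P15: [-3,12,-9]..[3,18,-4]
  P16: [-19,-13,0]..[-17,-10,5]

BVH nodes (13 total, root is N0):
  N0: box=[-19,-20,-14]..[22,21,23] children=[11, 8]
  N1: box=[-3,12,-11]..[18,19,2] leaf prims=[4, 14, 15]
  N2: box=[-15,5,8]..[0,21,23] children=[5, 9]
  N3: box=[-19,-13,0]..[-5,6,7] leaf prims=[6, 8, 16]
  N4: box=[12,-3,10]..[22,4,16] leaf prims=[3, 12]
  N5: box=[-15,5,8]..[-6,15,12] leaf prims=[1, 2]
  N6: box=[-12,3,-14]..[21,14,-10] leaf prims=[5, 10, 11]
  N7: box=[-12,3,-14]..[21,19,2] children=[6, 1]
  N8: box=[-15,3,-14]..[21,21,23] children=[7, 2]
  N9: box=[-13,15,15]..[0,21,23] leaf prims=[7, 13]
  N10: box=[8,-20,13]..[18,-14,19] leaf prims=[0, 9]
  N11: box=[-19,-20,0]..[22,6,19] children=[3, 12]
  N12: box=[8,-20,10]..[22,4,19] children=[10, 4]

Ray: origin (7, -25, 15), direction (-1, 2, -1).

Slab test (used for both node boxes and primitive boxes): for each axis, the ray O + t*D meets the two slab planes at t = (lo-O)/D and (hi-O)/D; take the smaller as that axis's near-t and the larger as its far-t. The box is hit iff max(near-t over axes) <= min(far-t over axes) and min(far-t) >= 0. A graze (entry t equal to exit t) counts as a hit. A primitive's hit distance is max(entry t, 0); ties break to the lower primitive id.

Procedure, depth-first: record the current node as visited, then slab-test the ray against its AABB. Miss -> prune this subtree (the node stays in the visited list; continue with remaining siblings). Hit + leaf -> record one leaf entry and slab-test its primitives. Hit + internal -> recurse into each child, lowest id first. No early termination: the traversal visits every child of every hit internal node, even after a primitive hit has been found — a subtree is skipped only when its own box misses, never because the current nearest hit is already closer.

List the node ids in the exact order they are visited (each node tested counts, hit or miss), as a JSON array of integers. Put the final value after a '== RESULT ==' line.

Trace the traversal:
N0 x:[-15,26] y:[5/2,23] z:[-8,29] -> hit [5/2,23], descend [8, 11]
  N8 x:[-14,22] y:[14,23] z:[-8,29] -> hit [14,22], descend [2, 7]
    N2 x:[7,22] y:[15,23] z:[-8,7] -> miss, prune
    N7 x:[-14,19] y:[14,22] z:[13,29] -> hit [14,19], descend [1, 6]
      N1 x:[-11,10] y:[37/2,22] z:[13,26] -> miss, prune
      N6 x:[-14,19] y:[14,39/2] z:[25,29] -> miss, prune
  N11 x:[-15,26] y:[5/2,31/2] z:[-4,15] -> hit [5/2,15], descend [3, 12]
    N3 x:[12,26] y:[6,31/2] z:[8,15] -> hit [12,15] leaf, test {P6(miss), P8@t=27/2, P16(miss)}
    N12 x:[-15,-1] y:[5/2,29/2] z:[-4,5] -> miss, prune

Visited [0, 8, 2, 7, 1, 6, 11, 3, 12]. Tests: 9 box, 1 leaf. Nearest: P8.

== RESULT ==
[0, 8, 2, 7, 1, 6, 11, 3, 12]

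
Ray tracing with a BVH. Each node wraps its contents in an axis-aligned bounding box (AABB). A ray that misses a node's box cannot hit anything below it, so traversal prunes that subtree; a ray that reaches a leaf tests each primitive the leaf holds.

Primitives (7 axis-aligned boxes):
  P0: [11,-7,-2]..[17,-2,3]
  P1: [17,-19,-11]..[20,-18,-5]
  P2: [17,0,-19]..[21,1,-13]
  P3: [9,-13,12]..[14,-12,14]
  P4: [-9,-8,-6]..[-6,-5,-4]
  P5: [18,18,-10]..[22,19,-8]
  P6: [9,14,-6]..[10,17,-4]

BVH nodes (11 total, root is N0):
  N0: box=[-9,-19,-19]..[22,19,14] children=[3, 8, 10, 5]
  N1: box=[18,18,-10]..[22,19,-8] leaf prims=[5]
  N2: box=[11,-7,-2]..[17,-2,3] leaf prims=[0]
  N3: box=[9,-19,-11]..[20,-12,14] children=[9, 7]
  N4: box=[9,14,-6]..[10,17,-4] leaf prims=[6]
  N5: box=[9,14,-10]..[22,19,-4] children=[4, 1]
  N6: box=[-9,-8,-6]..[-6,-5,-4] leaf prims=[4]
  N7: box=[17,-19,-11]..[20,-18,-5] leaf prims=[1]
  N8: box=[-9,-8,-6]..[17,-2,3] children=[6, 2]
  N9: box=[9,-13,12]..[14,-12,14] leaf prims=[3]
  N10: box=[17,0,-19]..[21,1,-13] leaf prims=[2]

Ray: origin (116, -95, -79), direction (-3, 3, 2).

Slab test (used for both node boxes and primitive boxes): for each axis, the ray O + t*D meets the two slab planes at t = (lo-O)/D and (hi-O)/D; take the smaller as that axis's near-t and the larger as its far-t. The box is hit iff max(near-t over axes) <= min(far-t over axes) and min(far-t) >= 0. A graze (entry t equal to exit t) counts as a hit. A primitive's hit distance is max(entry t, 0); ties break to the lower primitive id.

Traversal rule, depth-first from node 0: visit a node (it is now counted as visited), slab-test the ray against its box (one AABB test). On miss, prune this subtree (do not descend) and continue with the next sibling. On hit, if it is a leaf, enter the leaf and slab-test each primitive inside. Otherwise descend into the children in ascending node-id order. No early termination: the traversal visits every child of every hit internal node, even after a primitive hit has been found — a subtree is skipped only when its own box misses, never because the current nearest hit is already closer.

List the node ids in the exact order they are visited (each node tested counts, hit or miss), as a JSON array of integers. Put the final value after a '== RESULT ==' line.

Traverse from the root:
N0 x:[94/3,125/3] y:[76/3,38] z:[30,93/2] -> hit [94/3,38], descend [3, 5, 8, 10]
  N3 x:[32,107/3] y:[76/3,83/3] z:[34,93/2] -> miss, prune
  N5 x:[94/3,107/3] y:[109/3,38] z:[69/2,75/2] -> miss, prune
  N8 x:[33,125/3] y:[29,31] z:[73/2,41] -> miss, prune
  N10 x:[95/3,33] y:[95/3,32] z:[30,33] -> hit [95/3,32] leaf, test {P2@t=95/3}

5 AABB tests over nodes [0, 3, 5, 8, 10]; 1 leaf entered; closest P2.

== RESULT ==
[0, 3, 5, 8, 10]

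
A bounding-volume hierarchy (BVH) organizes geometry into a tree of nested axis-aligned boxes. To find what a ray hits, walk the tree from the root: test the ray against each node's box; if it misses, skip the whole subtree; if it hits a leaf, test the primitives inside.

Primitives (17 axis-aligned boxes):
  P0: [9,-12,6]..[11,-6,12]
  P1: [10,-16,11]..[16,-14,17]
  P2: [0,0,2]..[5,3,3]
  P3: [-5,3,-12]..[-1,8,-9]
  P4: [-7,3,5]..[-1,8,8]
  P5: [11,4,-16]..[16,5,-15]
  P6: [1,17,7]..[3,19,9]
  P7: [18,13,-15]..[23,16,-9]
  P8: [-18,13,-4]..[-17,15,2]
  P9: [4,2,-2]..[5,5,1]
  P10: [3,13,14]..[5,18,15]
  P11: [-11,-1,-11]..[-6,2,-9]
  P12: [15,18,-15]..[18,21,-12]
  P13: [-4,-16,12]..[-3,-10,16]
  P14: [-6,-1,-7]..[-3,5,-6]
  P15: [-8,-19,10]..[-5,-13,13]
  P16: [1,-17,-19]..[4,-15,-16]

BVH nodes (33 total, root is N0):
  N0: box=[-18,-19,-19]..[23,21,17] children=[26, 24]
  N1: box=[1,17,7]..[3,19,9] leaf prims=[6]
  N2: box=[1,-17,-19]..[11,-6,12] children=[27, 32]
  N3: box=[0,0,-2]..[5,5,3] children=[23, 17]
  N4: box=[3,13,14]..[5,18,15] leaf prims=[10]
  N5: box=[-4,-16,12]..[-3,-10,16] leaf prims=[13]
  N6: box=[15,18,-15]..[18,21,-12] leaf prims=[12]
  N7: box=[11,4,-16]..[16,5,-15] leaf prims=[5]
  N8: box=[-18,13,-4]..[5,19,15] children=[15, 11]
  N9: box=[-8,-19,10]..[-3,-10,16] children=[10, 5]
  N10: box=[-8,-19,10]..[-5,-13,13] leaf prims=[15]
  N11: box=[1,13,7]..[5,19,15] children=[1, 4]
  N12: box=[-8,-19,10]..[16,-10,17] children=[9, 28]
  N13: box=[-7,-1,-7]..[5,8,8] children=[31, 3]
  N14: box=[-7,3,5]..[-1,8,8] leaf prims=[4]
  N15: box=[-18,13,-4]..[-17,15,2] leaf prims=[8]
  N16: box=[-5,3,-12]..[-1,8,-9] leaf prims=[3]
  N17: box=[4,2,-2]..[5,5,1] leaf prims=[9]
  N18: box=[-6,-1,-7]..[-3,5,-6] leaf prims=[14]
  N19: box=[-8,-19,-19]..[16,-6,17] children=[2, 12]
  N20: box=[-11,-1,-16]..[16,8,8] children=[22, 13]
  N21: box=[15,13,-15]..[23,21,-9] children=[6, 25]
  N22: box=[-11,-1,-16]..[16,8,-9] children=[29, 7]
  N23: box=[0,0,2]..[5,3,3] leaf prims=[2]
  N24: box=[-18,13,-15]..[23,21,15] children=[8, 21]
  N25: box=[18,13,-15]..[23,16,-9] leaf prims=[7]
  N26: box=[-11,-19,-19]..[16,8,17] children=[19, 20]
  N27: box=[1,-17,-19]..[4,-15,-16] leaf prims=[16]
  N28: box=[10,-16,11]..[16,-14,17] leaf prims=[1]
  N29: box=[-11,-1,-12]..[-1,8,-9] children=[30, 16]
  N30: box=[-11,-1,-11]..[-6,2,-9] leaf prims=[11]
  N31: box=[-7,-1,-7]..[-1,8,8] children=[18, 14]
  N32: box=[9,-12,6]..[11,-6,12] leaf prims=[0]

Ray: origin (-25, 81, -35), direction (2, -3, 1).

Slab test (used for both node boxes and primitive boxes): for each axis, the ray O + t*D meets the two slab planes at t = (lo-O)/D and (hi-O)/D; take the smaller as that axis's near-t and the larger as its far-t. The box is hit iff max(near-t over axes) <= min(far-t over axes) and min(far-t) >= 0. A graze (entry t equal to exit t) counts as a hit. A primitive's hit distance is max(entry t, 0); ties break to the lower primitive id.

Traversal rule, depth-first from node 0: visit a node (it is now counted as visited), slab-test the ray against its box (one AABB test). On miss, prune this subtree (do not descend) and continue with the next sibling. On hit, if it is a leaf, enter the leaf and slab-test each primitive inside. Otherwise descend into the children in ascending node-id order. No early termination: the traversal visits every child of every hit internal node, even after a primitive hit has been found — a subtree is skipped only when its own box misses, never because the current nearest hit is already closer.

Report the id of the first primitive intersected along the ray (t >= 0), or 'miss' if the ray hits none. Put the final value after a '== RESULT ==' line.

Traverse from the root:
N0 x:[7/2,24] y:[20,100/3] z:[16,52] -> hit [20,24], descend [24, 26]
  N24 x:[7/2,24] y:[20,68/3] z:[20,50] -> hit [20,68/3], descend [8, 21]
    N8 x:[7/2,15] y:[62/3,68/3] z:[31,50] -> miss, prune
    N21 x:[20,24] y:[20,68/3] z:[20,26] -> hit [20,68/3], descend [6, 25]
      N6 x:[20,43/2] y:[20,21] z:[20,23] -> hit [20,21] leaf, test {P12@t=20}
      N25 x:[43/2,24] y:[65/3,68/3] z:[20,26] -> hit [65/3,68/3] leaf, test {P7@t=65/3}
  N26 x:[7,41/2] y:[73/3,100/3] z:[16,52] -> miss, prune

Visited [0, 24, 8, 21, 6, 25, 26]. Tests: 7 box, 2 leaf. Nearest: P12.

== RESULT ==
12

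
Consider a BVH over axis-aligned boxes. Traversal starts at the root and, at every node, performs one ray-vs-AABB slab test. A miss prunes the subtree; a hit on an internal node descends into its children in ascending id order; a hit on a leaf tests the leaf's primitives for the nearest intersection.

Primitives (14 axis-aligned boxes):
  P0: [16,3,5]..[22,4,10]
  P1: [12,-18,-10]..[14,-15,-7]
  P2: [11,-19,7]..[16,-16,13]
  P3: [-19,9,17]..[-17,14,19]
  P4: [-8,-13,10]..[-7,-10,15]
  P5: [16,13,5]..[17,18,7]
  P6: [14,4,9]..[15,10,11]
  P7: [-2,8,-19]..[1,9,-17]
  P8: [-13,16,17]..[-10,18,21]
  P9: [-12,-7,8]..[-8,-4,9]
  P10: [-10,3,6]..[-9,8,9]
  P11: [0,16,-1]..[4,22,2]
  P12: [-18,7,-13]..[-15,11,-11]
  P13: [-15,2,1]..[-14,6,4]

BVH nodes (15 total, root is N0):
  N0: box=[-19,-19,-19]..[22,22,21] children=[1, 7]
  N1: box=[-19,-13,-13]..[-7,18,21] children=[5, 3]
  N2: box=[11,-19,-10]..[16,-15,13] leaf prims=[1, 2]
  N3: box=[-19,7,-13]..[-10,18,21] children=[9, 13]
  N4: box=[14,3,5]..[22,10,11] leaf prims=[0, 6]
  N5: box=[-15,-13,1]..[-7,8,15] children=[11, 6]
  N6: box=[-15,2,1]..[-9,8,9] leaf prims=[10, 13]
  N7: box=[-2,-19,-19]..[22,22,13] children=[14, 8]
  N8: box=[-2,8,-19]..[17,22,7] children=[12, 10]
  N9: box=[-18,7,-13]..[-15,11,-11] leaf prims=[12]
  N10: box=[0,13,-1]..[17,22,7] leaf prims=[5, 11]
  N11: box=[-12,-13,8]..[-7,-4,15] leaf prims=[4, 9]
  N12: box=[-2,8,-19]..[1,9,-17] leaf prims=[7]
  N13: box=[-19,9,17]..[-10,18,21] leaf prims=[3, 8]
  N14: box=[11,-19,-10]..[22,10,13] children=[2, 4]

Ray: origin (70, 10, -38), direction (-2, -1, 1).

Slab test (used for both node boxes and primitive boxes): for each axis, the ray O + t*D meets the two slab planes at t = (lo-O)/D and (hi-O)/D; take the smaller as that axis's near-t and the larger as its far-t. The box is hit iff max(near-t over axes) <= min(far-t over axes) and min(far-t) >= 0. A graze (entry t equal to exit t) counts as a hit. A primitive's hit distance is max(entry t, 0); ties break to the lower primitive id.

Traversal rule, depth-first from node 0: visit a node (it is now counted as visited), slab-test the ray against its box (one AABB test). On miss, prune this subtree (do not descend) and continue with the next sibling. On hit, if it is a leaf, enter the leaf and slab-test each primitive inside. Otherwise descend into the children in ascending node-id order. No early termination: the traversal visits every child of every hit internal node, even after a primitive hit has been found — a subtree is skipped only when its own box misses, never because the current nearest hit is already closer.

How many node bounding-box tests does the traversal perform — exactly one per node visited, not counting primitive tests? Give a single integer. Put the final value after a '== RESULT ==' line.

Trace the traversal:
N0 x:[24,89/2] y:[-12,29] z:[19,59] -> hit [24,29], descend [1, 7]
  N1 x:[77/2,89/2] y:[-8,23] z:[25,59] -> miss, prune
  N7 x:[24,36] y:[-12,29] z:[19,51] -> hit [24,29], descend [8, 14]
    N8 x:[53/2,36] y:[-12,2] z:[19,45] -> miss, prune
    N14 x:[24,59/2] y:[0,29] z:[28,51] -> hit [28,29], descend [2, 4]
      N2 x:[27,59/2] y:[25,29] z:[28,51] -> hit [28,29] leaf, test {P1@t=28, P2(miss)}
      N4 x:[24,28] y:[0,7] z:[43,49] -> miss, prune

Summary -> nodes [0, 1, 7, 8, 14, 2, 4]; box-tests=7; leaf-entries=1; first=P1

== RESULT ==
7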